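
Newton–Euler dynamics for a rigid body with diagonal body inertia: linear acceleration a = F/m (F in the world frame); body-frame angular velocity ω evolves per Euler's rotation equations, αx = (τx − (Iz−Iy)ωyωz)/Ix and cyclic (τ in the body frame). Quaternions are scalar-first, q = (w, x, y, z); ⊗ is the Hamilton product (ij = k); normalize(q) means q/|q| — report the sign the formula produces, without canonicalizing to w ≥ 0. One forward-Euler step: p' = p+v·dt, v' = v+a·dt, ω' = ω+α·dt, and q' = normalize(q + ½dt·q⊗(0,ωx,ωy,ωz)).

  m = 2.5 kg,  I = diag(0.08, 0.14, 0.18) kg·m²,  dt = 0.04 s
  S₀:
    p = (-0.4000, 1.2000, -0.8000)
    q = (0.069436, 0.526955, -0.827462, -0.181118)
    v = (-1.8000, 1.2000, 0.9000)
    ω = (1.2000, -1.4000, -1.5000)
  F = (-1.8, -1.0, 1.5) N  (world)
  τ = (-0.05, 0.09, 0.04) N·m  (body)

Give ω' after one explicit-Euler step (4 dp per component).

ω' = (1.1330, -1.4257, -1.4687)

(τ − ω×Iω)/I = (-1.6750, -0.6429, 0.7822)
ω' = ω + α·dt = (1.1330, -1.4257, -1.4687)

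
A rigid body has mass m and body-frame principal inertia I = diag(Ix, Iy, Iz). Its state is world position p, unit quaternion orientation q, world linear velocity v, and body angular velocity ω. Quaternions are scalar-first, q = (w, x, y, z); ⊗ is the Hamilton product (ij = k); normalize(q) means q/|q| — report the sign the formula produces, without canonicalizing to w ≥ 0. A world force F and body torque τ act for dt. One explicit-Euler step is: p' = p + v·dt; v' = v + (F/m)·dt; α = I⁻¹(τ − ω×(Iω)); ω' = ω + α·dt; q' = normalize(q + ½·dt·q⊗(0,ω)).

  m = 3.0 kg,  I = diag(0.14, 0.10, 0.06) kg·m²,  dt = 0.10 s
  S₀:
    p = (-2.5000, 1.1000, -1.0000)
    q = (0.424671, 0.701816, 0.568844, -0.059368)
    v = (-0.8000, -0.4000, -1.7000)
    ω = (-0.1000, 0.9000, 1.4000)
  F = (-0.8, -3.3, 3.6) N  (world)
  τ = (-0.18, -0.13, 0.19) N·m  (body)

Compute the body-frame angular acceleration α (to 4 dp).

precession coupling ω×(Iω) = (-0.0504, -0.0112, 0.0036)
(τ − ω×Iω)/I = (-0.9257, -1.1880, 3.1067)

α = (-0.9257, -1.1880, 3.1067)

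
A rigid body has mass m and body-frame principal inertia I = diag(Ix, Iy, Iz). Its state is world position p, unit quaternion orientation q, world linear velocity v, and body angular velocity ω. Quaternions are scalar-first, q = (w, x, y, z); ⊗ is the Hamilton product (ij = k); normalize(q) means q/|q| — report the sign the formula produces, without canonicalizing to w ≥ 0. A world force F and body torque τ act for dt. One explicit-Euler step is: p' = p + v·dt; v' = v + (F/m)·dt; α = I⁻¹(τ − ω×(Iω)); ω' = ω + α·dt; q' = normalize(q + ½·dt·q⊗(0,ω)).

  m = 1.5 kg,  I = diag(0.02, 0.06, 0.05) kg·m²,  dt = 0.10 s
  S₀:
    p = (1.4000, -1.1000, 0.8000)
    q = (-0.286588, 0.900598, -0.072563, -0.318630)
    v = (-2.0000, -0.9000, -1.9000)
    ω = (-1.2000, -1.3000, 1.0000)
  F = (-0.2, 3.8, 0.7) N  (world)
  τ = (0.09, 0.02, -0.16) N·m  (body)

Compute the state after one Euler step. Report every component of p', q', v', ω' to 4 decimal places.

p' = (1.2000, -1.1900, 0.6100)
q' = (-0.2202, 0.8889, -0.0794, -0.3938)
v' = (-2.0133, -0.6467, -1.8533)
ω' = (-0.8150, -1.3267, 0.5552)

ω×(Iω) gyroscopic = (0.0130, 0.0360, 0.0624)
angular accel α = (3.8500, -0.2667, -4.4480)
ω + α·dt = (-0.8150, -1.3267, 0.5552)
2q̇ = q⊗(0,ω) = (1.3050157, -0.1428764, -0.1456776, -1.5444410)
updated quaternion q' = (-0.2202, 0.8889, -0.0794, -0.3938)
a = F/m = (-0.1333, 2.5333, 0.4667)
p + v·dt = (1.2000, -1.1900, 0.6100)
v' = v + a·dt = (-2.0133, -0.6467, -1.8533)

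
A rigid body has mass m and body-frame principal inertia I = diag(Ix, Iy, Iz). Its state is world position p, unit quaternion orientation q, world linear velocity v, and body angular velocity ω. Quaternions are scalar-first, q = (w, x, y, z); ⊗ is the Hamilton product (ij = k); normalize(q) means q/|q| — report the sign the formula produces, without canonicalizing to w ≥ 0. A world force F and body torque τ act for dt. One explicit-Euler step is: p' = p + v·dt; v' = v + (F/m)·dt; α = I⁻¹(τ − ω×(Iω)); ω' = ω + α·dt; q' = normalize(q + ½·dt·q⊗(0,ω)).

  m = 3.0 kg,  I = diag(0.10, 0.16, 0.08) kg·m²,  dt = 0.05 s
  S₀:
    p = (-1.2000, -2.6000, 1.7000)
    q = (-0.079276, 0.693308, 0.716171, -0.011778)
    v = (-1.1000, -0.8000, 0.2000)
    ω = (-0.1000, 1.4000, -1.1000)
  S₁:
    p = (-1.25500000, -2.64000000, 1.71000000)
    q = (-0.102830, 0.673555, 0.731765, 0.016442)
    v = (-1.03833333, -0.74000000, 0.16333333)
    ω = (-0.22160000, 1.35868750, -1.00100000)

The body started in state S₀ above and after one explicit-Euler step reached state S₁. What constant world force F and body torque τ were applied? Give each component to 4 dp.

velocity change Δv = (0.06166667, 0.06000000, -0.03666667)
applied force F = (3.7000, 3.6000, -2.2000)
ω₁ − ω₀ = (-0.12160000, -0.04131250, 0.09900000)
I·α + gyro = (-0.1200, -0.1300, 0.1500)

F = (3.7000, 3.6000, -2.2000)
τ = (-0.1200, -0.1300, 0.1500)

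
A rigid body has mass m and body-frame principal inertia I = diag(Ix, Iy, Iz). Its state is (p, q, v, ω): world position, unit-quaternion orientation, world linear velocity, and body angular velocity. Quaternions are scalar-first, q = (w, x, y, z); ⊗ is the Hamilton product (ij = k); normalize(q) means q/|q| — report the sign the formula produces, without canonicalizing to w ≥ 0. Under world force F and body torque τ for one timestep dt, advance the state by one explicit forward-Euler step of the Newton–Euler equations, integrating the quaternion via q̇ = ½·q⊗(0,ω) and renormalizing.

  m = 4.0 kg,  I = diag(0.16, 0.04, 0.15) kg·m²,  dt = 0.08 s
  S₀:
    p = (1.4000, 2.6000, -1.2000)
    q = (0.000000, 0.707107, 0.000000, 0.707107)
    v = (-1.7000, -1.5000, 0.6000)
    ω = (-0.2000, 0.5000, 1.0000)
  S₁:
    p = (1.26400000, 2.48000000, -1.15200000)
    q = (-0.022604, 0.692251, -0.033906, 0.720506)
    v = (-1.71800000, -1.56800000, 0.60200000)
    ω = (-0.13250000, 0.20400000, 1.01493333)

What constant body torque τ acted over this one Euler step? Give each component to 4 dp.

ω₁ − ω₀ = (0.06750000, -0.29600000, 0.01493333)
precession coupling = (0.0550, -0.0020, 0.0120)
I·α + gyro = (0.1900, -0.1500, 0.0400)

τ = (0.1900, -0.1500, 0.0400)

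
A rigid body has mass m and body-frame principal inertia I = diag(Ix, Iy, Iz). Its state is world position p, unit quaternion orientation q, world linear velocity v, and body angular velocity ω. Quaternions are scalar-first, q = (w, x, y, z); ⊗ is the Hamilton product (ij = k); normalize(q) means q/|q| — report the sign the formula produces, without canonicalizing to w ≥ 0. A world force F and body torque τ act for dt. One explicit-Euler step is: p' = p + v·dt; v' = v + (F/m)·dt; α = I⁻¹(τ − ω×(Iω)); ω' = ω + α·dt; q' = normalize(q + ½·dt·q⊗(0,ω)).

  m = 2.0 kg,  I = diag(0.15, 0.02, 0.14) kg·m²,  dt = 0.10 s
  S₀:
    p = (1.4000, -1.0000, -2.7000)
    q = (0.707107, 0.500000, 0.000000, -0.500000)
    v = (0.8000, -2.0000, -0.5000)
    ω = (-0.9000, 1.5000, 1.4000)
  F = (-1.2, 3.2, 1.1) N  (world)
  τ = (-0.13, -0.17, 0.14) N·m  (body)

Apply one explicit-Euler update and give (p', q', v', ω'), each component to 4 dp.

p' = (1.4800, -1.2000, -2.7500)
q' = (0.7599, 0.5025, 0.0403, -0.4104)
v' = (0.7400, -1.8400, -0.4450)
ω' = (-1.1547, 0.7130, 1.3746)

a = F/m = (-0.6000, 1.6000, 0.5500)
new position p' = (1.4800, -1.2000, -2.7500)
new velocity v' = (0.7400, -1.8400, -0.4450)
ω×(Iω) gyroscopic = (0.2520, -0.0126, 0.1755)
angular accel α = (-2.5467, -7.8700, -0.2536)
new body rate ω' = (-1.1547, 0.7130, 1.3746)
2q̇ = q⊗(0,ω) = (1.1500000, 0.1136037, 0.8106605, 1.7399498)
q' = normalize(q + ½dt·q⊗(0,ω)) = (0.7599, 0.5025, 0.0403, -0.4104)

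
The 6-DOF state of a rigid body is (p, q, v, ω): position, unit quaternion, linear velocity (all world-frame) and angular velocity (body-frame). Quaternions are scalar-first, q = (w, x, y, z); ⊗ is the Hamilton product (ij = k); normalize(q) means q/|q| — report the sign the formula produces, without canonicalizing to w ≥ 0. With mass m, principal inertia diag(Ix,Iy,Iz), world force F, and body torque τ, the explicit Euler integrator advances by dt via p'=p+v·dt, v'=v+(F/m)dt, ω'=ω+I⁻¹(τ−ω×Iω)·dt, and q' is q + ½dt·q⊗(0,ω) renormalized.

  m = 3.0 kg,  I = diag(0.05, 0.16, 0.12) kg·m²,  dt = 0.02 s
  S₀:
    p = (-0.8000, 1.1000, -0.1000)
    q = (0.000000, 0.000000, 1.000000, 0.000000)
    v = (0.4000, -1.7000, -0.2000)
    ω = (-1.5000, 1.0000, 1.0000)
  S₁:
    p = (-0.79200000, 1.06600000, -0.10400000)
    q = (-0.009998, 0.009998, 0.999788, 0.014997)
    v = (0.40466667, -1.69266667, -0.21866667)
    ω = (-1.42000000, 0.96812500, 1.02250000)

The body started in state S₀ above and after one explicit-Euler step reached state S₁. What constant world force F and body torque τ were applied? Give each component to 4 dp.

F = (0.7000, 1.1000, -2.8000)
τ = (0.1600, -0.1500, -0.0300)

Δv = v₁−v₀ = (0.00466667, 0.00733333, -0.01866667)
F = m·Δv/dt = (0.7000, 1.1000, -2.8000)
rate change Δω = (0.08000000, -0.03187500, 0.02250000)
gyro term ω₀×Iω₀ = (-0.0400, 0.1050, -0.1650)
τ = I·(Δω/dt) + ω₀×(Iω₀) = (0.1600, -0.1500, -0.0300)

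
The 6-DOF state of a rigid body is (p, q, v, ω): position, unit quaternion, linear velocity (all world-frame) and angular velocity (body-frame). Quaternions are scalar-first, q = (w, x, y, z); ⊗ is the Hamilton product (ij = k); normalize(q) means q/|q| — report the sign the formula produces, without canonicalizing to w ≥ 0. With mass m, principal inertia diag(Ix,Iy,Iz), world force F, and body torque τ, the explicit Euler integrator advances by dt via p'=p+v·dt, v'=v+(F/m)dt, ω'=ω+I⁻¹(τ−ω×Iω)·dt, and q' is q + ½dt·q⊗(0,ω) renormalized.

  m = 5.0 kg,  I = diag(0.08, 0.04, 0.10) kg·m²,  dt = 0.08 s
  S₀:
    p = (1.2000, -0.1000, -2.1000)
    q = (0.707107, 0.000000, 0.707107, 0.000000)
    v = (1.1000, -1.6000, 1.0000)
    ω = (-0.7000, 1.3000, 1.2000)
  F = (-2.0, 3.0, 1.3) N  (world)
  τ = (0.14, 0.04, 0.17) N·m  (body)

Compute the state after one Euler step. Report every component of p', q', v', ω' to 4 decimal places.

precession coupling ω×(Iω) = (0.0936, 0.0168, 0.0364)
angular accel α = (0.5800, 0.5800, 1.3360)
ω' = ω + α·dt = (-0.6536, 1.3464, 1.3069)
Hamilton product q⊗(0,ω) = (-0.9192391, 0.3535535, 0.9192391, 1.3435033)
q + ½dt·q⊗(0,ω), renormalized = (0.6684, 0.0141, 0.7417, 0.0536)
linear accel F/m = (-0.4000, 0.6000, 0.2600)
new position p' = (1.2880, -0.2280, -2.0200)
v + (F/m)dt = (1.0680, -1.5520, 1.0208)

p' = (1.2880, -0.2280, -2.0200)
q' = (0.6684, 0.0141, 0.7417, 0.0536)
v' = (1.0680, -1.5520, 1.0208)
ω' = (-0.6536, 1.3464, 1.3069)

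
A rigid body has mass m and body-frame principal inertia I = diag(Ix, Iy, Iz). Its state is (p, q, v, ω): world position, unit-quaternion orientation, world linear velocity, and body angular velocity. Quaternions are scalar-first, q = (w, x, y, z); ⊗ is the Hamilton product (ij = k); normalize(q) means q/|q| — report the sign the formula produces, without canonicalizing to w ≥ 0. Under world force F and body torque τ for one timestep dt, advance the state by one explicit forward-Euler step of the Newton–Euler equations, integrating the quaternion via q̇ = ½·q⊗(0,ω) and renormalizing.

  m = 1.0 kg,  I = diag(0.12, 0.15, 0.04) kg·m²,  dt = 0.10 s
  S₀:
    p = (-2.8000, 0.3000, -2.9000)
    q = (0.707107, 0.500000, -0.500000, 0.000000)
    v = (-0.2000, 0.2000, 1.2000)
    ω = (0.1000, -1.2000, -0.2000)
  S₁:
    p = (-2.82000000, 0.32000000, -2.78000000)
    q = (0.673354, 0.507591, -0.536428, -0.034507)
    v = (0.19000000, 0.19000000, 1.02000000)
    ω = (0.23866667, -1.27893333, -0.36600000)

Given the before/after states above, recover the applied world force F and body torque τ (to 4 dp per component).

v₁ − v₀ = (0.39000000, -0.01000000, -0.18000000)
F = m·Δv/dt = (3.9000, -0.1000, -1.8000)
Δω = ω₁−ω₀ = (0.13866667, -0.07893333, -0.16600000)
precession coupling = (-0.0264, -0.0016, -0.0036)
applied torque τ = (0.1400, -0.1200, -0.0700)

F = (3.9000, -0.1000, -1.8000)
τ = (0.1400, -0.1200, -0.0700)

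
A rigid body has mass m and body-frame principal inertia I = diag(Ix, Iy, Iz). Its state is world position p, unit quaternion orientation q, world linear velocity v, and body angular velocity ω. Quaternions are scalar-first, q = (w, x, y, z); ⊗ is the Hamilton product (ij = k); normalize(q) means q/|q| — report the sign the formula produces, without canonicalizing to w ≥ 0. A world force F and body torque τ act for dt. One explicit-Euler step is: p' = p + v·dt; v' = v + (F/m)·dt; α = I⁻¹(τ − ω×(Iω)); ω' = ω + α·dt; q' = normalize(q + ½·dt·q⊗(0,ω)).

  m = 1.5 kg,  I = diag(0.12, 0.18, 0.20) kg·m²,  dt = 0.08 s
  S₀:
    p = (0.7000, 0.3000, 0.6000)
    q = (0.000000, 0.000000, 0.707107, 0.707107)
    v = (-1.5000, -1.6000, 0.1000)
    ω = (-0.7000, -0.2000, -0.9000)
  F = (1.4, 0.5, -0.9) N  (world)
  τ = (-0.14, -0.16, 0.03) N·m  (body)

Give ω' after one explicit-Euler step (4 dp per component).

gyro term ω×Iω = (0.0036, -0.0504, 0.0084)
(τ − ω×Iω)/I = (-1.1967, -0.6089, 0.1080)
ω' = ω + α·dt = (-0.7957, -0.2487, -0.8914)

ω' = (-0.7957, -0.2487, -0.8914)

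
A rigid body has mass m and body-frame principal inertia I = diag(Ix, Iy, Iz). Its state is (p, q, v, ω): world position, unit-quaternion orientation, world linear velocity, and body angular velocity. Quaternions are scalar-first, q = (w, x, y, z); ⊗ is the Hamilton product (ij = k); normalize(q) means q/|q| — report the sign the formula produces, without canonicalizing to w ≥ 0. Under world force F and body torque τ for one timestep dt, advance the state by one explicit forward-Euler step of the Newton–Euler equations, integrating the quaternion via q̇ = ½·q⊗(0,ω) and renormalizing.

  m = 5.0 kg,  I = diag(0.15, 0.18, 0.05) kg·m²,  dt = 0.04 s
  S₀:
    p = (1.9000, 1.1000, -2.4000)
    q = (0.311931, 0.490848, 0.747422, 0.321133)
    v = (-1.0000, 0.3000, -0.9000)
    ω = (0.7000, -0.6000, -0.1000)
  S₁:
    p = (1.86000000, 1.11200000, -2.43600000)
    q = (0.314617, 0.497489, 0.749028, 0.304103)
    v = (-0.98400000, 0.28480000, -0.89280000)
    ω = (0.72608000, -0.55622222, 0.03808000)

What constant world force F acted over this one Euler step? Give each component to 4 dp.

v₁ − v₀ = (0.01600000, -0.01520000, 0.00720000)
m·(v₁−v₀)/dt = (2.0000, -1.9000, 0.9000)

F = (2.0000, -1.9000, 0.9000)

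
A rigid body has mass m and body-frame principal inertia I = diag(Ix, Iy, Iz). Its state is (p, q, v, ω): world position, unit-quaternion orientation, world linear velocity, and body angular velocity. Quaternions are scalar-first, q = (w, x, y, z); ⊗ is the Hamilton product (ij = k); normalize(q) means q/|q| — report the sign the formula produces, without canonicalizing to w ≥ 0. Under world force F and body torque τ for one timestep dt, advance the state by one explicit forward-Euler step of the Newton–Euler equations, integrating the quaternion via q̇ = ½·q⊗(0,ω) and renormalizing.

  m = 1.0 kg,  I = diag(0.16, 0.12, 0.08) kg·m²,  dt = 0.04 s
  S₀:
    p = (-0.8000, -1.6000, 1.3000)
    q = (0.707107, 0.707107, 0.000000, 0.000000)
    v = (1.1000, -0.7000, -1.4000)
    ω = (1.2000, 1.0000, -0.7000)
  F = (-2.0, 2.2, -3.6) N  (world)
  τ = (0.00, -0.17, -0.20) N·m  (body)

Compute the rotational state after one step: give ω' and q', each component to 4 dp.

angular accel α = (-0.1750, -0.8567, -1.9000)
ω' = ω + α·dt = (1.1930, 0.9657, -0.7760)
Hamilton product q⊗(0,ω) = (-0.8485284, 0.8485284, 1.2020819, 0.2121321)
q + ½dt·q⊗(0,ω), renormalized = (0.6897, 0.7237, 0.0240, 0.0042)

ω' = (1.1930, 0.9657, -0.7760)
q' = (0.6897, 0.7237, 0.0240, 0.0042)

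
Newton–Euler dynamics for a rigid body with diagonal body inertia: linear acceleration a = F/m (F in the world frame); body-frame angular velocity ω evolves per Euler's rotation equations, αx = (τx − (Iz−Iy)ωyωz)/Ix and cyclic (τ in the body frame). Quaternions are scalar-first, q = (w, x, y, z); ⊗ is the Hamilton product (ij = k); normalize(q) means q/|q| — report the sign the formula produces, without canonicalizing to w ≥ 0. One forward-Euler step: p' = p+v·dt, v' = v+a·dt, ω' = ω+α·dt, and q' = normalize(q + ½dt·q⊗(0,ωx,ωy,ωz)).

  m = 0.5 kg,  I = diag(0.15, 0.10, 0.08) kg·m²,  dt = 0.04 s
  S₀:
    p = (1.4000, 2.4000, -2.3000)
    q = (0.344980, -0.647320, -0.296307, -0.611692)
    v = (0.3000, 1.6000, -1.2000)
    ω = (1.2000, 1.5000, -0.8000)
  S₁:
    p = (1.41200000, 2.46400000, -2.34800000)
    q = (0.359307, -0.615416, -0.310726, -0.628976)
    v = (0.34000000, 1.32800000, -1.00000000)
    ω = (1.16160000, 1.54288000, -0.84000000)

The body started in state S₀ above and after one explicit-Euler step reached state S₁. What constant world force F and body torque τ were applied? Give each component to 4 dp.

F = (0.5000, -3.4000, 2.5000)
τ = (-0.1200, 0.0400, -0.1700)

Δv = v₁−v₀ = (0.04000000, -0.27200000, 0.20000000)
applied force F = (0.5000, -3.4000, 2.5000)
ω₁ − ω₀ = (-0.03840000, 0.04288000, -0.04000000)
I·α + gyro = (-0.1200, 0.0400, -0.1700)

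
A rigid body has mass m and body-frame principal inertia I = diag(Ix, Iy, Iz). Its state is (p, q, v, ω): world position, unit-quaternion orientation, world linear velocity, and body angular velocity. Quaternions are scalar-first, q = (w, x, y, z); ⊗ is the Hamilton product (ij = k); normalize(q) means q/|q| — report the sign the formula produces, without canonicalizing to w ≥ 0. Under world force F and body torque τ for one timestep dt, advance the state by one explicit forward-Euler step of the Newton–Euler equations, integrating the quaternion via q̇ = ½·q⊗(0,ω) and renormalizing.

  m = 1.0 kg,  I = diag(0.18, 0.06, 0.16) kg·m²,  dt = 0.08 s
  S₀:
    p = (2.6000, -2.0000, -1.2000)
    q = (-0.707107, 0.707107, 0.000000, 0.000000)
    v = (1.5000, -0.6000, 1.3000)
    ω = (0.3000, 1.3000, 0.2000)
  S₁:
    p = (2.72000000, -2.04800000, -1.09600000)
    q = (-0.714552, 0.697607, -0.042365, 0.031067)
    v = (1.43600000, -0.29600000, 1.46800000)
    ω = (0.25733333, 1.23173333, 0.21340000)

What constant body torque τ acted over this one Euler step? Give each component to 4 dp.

ω₁ − ω₀ = (-0.04266667, -0.06826667, 0.01340000)
ω₀×(Iω₀) = (0.0260, 0.0012, -0.0468)
applied torque τ = (-0.0700, -0.0500, -0.0200)

τ = (-0.0700, -0.0500, -0.0200)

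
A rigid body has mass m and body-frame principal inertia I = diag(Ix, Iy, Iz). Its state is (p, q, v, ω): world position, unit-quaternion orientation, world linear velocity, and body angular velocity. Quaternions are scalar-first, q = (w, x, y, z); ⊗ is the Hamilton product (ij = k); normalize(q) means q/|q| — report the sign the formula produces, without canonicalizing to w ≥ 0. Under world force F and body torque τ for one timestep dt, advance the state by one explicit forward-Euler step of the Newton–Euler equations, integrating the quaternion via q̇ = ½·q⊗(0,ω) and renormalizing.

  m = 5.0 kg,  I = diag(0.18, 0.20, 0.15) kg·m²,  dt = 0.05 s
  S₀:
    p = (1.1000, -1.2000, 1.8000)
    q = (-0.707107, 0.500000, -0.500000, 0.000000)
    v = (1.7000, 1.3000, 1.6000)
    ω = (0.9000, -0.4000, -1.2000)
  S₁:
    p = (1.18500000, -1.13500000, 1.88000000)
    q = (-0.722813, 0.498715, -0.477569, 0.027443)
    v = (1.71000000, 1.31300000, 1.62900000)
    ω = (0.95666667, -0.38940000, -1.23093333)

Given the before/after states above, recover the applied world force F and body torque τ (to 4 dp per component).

ω₁ − ω₀ = (0.05666667, 0.01060000, -0.03093333)
I·α + gyro = (0.1800, 0.0100, -0.1000)
Δv = v₁−v₀ = (0.01000000, 0.01300000, 0.02900000)
applied force F = (1.0000, 1.3000, 2.9000)

F = (1.0000, 1.3000, 2.9000)
τ = (0.1800, 0.0100, -0.1000)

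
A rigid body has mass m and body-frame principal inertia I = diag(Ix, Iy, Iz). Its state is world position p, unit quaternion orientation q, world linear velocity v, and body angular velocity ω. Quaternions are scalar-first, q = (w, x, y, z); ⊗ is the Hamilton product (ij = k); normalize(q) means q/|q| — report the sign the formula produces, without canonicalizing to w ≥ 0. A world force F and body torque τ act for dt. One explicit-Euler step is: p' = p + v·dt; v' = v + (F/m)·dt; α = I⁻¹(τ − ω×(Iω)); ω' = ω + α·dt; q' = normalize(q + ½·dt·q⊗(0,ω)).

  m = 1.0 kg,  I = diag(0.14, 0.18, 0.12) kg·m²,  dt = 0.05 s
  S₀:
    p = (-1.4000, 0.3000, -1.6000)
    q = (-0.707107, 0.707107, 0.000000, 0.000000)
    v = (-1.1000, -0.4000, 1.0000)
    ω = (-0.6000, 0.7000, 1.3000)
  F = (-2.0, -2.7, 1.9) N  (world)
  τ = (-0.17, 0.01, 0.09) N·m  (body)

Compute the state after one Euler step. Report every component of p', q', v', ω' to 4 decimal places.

p' = (-1.4550, 0.2800, -1.5500)
q' = (-0.6959, 0.7171, -0.0353, -0.0106)
v' = (-1.2000, -0.5350, 1.0950)
ω' = (-0.6412, 0.7071, 1.3445)

linear accel F/m = (-2.0000, -2.7000, 1.9000)
p + v·dt = (-1.4550, 0.2800, -1.5500)
new velocity v' = (-1.2000, -0.5350, 1.0950)
ω×(Iω) gyroscopic = (-0.0546, -0.0156, -0.0168)
(τ − ω×Iω)/I = (-0.8243, 0.1422, 0.8900)
ω + α·dt = (-0.6412, 0.7071, 1.3445)
2q̇ = q⊗(0,ω) = (0.4242642, 0.4242642, -1.4142140, -0.4242642)
q + ½dt·q⊗(0,ω), renormalized = (-0.6959, 0.7171, -0.0353, -0.0106)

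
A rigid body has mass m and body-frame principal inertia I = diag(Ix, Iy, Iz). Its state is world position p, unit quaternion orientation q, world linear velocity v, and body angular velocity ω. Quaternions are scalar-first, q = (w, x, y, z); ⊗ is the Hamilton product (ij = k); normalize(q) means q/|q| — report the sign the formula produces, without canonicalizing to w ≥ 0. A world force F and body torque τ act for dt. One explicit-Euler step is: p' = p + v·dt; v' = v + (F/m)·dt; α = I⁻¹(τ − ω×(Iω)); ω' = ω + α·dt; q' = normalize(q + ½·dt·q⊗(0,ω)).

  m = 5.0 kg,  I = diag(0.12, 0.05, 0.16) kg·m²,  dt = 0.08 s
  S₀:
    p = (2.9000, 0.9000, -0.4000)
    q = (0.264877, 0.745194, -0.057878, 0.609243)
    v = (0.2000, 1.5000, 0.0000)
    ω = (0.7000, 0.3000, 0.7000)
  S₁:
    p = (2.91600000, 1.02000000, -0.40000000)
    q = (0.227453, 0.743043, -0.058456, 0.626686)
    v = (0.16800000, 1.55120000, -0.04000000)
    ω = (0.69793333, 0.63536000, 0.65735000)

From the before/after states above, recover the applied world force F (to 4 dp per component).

velocity change Δv = (-0.03200000, 0.05120000, -0.04000000)
F = m·Δv/dt = (-2.0000, 3.2000, -2.5000)

F = (-2.0000, 3.2000, -2.5000)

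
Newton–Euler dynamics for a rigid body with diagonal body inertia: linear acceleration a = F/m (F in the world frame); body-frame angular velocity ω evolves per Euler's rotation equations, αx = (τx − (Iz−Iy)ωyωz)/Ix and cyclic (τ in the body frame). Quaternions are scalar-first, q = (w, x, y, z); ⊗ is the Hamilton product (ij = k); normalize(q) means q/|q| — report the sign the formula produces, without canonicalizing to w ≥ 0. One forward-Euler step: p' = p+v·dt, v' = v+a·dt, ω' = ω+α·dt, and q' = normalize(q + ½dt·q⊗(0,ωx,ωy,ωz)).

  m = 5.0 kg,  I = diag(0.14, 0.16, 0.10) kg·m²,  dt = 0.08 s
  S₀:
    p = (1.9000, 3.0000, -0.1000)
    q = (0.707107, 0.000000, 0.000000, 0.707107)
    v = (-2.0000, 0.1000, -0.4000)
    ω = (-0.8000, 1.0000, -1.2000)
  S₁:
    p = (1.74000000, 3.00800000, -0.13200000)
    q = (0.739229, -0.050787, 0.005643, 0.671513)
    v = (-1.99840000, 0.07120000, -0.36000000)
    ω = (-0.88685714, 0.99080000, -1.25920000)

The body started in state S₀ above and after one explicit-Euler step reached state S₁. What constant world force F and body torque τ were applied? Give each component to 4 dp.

F = (0.1000, -1.8000, 2.5000)
τ = (-0.0800, 0.0200, -0.0900)

rate change Δω = (-0.08685714, -0.00920000, -0.05920000)
I·α + gyro = (-0.0800, 0.0200, -0.0900)
velocity change Δv = (0.00160000, -0.02880000, 0.04000000)
m·(v₁−v₀)/dt = (0.1000, -1.8000, 2.5000)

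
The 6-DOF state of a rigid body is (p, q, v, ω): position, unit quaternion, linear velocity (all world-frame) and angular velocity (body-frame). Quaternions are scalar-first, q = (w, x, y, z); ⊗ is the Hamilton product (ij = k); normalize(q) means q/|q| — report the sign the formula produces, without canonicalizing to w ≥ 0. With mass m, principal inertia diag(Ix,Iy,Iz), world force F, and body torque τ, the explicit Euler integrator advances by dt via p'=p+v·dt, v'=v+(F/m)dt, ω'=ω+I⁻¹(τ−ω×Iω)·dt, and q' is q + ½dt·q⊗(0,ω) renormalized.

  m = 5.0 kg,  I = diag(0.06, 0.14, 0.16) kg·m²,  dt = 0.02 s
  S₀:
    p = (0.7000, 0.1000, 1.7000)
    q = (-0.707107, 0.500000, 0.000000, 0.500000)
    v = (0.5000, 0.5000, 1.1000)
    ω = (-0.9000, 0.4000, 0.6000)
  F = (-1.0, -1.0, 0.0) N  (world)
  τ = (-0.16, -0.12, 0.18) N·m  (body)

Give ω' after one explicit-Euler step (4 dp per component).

ω' = (-0.9549, 0.3751, 0.6261)

ω×(Iω) gyroscopic = (0.0048, 0.0540, -0.0288)
(τ − ω×Iω)/I = (-2.7467, -1.2429, 1.3050)
new body rate ω' = (-0.9549, 0.3751, 0.6261)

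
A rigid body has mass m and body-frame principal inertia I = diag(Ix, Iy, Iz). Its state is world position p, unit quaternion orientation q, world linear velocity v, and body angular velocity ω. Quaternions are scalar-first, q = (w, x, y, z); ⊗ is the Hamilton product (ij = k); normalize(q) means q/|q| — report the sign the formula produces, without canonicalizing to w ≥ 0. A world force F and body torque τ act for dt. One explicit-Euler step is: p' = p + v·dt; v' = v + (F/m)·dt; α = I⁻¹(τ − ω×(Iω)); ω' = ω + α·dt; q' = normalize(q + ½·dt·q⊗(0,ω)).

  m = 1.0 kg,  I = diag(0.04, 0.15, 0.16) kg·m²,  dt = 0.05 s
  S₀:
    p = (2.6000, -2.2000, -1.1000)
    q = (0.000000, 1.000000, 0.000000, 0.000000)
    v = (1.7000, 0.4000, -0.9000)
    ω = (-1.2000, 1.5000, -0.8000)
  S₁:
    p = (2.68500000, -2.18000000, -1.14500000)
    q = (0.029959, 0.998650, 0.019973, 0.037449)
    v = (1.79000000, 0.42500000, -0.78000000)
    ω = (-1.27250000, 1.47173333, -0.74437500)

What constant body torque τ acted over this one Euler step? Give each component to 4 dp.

τ = (-0.0700, -0.2000, -0.0200)

rate change Δω = (-0.07250000, -0.02826667, 0.05562500)
ω₀×(Iω₀) = (-0.0120, -0.1152, -0.1980)
I·α + gyro = (-0.0700, -0.2000, -0.0200)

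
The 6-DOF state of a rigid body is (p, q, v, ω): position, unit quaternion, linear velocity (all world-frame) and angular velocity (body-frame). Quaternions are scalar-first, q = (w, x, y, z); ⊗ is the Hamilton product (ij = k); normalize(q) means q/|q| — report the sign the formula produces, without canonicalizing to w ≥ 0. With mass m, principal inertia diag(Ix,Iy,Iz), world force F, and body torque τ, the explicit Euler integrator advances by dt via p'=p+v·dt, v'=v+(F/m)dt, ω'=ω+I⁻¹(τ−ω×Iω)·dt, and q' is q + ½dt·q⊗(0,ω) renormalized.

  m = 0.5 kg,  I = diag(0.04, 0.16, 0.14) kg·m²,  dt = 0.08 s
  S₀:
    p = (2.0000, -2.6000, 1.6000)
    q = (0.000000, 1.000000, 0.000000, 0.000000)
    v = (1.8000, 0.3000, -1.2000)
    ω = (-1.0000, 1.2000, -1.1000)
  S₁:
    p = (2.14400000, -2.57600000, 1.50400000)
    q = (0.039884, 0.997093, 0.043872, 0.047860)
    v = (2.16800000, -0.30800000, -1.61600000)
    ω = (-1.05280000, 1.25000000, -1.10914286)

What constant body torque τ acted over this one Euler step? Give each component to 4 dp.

Δω = ω₁−ω₀ = (-0.05280000, 0.05000000, -0.00914286)
τ = I·(Δω/dt) + ω₀×(Iω₀) = (0.0000, -0.0100, -0.1600)

τ = (0.0000, -0.0100, -0.1600)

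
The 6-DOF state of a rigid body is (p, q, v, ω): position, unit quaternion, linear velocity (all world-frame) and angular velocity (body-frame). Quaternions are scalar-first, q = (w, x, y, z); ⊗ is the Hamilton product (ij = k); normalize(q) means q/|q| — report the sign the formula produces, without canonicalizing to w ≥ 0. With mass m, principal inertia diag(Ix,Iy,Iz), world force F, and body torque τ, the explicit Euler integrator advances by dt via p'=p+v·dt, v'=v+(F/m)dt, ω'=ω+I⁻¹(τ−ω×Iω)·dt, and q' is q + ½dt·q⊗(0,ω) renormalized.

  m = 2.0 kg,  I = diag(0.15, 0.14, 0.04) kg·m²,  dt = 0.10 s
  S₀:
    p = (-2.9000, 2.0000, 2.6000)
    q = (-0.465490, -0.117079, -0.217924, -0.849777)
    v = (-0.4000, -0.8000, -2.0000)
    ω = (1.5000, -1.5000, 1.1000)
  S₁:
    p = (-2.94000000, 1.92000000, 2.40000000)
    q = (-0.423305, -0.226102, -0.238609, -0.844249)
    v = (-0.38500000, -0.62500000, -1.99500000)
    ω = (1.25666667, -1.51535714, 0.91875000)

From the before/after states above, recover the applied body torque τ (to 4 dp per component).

ω₁ − ω₀ = (-0.24333333, -0.01535714, -0.18125000)
gyro term ω₀×Iω₀ = (0.1650, 0.1815, 0.0225)
τ = I·(Δω/dt) + ω₀×(Iω₀) = (-0.2000, 0.1600, -0.0500)

τ = (-0.2000, 0.1600, -0.0500)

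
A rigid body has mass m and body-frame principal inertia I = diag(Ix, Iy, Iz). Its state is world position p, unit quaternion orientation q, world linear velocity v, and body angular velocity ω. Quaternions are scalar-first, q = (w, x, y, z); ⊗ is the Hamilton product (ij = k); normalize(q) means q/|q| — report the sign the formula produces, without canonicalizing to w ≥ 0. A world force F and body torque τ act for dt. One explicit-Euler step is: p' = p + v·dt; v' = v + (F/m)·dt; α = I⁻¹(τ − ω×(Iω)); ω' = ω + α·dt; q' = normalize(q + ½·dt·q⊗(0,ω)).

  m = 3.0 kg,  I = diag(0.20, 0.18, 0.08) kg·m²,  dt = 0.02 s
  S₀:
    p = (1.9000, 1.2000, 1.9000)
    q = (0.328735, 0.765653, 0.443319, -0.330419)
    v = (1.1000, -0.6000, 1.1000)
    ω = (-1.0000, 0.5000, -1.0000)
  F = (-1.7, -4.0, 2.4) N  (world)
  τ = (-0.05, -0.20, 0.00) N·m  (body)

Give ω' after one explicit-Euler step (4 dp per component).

ω' = (-1.0100, 0.4644, -1.0025)

angular accel α = (-0.5000, -1.7778, -0.1250)
new body rate ω' = (-1.0100, 0.4644, -1.0025)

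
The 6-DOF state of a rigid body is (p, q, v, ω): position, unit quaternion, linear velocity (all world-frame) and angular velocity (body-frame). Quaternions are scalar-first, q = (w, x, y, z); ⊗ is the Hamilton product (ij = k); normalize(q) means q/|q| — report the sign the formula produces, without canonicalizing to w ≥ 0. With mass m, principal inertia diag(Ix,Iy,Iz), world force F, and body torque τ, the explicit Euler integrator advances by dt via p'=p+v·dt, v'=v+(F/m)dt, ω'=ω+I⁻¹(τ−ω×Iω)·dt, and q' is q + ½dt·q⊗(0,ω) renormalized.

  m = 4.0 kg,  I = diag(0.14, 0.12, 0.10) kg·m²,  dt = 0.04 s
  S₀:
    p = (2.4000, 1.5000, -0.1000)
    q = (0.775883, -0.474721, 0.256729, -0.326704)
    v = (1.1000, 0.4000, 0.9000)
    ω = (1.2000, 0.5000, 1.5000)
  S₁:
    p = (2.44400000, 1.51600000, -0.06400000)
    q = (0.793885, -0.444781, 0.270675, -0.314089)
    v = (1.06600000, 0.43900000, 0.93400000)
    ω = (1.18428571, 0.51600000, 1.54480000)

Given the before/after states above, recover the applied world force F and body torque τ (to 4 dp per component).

F = (-3.4000, 3.9000, 3.4000)
τ = (-0.0700, 0.1200, 0.1000)

Δv = v₁−v₀ = (-0.03400000, 0.03900000, 0.03400000)
F = m·Δv/dt = (-3.4000, 3.9000, 3.4000)
rate change Δω = (-0.01571429, 0.01600000, 0.04480000)
τ = I·(Δω/dt) + ω₀×(Iω₀) = (-0.0700, 0.1200, 0.1000)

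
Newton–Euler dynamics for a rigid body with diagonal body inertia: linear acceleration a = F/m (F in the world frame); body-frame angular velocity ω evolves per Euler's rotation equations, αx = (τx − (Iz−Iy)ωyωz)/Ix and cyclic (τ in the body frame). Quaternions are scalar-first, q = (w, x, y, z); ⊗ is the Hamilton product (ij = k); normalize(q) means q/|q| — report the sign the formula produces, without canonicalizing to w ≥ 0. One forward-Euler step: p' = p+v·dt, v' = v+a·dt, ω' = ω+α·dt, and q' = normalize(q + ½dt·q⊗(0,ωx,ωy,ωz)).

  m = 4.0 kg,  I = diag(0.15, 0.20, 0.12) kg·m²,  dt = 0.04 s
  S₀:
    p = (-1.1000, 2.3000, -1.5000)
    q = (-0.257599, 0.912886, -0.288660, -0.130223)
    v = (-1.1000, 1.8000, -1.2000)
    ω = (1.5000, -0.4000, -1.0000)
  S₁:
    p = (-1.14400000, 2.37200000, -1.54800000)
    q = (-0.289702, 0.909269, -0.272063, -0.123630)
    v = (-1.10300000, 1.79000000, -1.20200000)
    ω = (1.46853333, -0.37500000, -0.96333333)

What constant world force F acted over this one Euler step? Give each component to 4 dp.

Δv = v₁−v₀ = (-0.00300000, -0.01000000, -0.00200000)
F = m·Δv/dt = (-0.3000, -1.0000, -0.2000)

F = (-0.3000, -1.0000, -0.2000)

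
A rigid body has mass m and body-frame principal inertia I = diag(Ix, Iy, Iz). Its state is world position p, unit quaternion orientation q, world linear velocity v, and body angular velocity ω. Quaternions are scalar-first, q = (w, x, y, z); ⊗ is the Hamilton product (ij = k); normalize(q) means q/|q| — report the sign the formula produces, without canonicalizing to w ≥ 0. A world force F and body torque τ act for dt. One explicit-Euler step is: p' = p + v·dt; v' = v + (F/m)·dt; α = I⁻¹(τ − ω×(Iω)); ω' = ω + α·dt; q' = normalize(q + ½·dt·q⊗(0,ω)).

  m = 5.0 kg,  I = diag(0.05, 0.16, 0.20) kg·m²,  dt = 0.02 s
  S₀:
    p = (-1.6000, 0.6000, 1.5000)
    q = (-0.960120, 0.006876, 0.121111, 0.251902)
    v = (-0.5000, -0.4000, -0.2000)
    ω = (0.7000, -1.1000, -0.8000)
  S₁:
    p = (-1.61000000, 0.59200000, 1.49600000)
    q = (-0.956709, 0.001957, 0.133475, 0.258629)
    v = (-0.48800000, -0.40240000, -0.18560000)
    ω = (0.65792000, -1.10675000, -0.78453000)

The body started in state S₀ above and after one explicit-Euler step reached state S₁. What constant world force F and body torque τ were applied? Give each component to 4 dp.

F = (3.0000, -0.6000, 3.6000)
τ = (-0.0700, 0.0300, 0.0700)

v₁ − v₀ = (0.01200000, -0.00240000, 0.01440000)
F = m·Δv/dt = (3.0000, -0.6000, 3.6000)
ω₁ − ω₀ = (-0.04208000, -0.00675000, 0.01547000)
I·α + gyro = (-0.0700, 0.0300, 0.0700)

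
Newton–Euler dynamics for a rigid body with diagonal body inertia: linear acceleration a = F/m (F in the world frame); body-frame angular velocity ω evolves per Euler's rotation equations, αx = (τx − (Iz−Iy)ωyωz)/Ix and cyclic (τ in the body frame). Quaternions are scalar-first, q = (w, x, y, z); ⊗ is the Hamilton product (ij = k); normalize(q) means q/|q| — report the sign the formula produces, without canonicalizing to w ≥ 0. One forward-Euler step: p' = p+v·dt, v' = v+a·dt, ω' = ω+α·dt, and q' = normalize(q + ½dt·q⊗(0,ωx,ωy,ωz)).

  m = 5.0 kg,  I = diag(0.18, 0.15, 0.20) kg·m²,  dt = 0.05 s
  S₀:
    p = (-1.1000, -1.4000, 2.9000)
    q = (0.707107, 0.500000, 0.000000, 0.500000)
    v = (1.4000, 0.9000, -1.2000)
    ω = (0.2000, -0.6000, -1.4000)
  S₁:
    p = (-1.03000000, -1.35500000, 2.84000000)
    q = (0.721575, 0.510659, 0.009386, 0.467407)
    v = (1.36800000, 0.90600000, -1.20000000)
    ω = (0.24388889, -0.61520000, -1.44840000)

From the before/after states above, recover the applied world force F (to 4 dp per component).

F = (-3.2000, 0.6000, 0.0000)

v₁ − v₀ = (-0.03200000, 0.00600000, 0.00000000)
m·(v₁−v₀)/dt = (-3.2000, 0.6000, 0.0000)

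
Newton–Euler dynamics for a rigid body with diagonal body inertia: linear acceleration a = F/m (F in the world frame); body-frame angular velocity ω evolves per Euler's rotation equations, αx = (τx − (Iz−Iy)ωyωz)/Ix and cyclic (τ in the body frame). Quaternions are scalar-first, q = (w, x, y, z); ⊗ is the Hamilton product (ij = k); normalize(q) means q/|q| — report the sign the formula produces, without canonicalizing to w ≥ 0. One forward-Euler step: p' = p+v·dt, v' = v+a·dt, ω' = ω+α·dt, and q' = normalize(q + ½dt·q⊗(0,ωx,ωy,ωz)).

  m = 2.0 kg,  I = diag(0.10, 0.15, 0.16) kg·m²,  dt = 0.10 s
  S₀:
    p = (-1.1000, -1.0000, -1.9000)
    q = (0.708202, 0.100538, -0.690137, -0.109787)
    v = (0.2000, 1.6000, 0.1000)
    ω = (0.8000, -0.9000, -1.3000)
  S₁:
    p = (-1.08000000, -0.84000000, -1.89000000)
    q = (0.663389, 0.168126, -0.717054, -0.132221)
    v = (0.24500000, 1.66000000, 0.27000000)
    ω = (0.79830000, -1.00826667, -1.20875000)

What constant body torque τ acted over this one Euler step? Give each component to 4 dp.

Δω = ω₁−ω₀ = (-0.00170000, -0.10826667, 0.09125000)
applied torque τ = (0.0100, -0.1000, 0.1100)

τ = (0.0100, -0.1000, 0.1100)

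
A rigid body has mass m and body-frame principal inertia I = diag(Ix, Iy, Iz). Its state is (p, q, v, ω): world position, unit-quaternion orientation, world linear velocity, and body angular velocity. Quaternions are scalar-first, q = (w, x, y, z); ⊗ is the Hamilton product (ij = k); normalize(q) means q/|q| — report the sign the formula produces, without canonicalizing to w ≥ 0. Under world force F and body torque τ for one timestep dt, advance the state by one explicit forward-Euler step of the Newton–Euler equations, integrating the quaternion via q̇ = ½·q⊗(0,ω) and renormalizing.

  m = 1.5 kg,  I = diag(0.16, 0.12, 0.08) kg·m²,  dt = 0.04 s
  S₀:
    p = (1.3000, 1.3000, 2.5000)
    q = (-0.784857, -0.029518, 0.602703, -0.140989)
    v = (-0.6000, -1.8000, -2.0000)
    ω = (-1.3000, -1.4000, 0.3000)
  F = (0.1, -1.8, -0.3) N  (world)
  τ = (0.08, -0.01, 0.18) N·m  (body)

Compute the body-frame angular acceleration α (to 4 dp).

α = (0.3950, 0.1767, 3.1600)

gyro term ω×Iω = (0.0168, -0.0312, -0.0728)
(τ − ω×Iω)/I = (0.3950, 0.1767, 3.1600)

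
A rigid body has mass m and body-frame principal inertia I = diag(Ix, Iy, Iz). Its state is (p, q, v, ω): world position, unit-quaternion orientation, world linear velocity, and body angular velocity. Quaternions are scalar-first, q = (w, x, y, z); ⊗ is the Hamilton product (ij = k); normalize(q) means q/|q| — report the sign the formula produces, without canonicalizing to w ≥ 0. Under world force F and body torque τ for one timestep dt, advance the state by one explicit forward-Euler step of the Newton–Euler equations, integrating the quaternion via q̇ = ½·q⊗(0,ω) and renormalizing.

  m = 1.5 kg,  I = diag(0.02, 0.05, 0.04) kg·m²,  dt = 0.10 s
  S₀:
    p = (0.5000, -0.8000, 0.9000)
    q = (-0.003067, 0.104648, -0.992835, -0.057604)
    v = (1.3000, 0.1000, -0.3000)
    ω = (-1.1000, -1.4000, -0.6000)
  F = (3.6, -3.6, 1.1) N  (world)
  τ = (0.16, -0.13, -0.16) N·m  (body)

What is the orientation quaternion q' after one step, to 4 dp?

Hamilton product q⊗(0,ω) = (-1.3094186, 0.5184291, 0.1304470, -1.2367855)
q' = normalize(q + ½dt·q⊗(0,ω)) = (-0.0682, 0.1300, -0.9820, -0.1189)

q' = (-0.0682, 0.1300, -0.9820, -0.1189)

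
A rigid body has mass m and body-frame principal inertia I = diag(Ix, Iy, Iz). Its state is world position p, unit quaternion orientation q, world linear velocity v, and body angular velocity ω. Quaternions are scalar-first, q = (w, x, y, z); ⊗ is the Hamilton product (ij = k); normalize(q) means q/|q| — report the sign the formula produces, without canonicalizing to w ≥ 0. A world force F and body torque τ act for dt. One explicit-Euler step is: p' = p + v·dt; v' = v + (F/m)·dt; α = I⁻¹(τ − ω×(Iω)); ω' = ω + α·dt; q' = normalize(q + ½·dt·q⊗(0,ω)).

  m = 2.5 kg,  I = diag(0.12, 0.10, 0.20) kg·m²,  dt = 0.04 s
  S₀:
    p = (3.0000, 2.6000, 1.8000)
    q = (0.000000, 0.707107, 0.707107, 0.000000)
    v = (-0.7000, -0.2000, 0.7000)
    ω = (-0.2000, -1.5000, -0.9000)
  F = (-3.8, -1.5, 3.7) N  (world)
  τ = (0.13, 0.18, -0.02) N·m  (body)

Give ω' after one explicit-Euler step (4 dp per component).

angular accel α = (-0.0417, 1.9440, -0.0700)
ω' = ω + α·dt = (-0.2017, -1.4222, -0.9028)

ω' = (-0.2017, -1.4222, -0.9028)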